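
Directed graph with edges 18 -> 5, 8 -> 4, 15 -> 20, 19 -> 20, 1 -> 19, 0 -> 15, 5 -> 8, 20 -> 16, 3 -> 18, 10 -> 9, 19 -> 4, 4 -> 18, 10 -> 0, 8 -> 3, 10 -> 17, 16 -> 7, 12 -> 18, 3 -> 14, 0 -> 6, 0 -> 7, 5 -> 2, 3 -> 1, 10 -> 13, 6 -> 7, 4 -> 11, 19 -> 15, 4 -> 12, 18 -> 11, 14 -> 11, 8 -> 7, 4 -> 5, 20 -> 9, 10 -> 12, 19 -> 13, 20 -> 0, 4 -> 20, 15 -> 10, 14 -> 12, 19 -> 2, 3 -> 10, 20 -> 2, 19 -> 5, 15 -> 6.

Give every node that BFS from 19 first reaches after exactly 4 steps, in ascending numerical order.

Level 0: 19
Level 1: 2, 4, 5, 13, 15, 20
Level 2: 0, 6, 8, 9, 10, 11, 12, 16, 18
Level 3: 3, 7, 17
Level 4: 1, 14

1, 14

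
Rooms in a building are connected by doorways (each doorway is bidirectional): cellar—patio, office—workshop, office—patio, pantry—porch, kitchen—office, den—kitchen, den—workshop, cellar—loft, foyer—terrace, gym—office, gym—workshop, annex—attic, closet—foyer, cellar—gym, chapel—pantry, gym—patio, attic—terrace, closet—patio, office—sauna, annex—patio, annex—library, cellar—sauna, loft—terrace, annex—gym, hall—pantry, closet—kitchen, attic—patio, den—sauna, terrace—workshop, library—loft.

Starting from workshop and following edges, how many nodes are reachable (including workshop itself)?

BFS from workshop visits: workshop, terrace, office, gym, den, loft, foyer, attic, sauna, patio, kitchen, cellar, annex, library, closet
Reachable nodes: 15 of 19 total.

15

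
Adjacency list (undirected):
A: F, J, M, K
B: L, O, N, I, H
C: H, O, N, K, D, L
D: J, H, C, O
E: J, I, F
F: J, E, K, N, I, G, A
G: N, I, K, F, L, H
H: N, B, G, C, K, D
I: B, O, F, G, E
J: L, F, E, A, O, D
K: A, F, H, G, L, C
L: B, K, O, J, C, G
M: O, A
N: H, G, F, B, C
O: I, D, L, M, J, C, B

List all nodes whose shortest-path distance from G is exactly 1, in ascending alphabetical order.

F, H, I, K, L, N

Level 0: G
Level 1: F, H, I, K, L, N
Level 2: A, B, C, D, E, J, O
Level 3: M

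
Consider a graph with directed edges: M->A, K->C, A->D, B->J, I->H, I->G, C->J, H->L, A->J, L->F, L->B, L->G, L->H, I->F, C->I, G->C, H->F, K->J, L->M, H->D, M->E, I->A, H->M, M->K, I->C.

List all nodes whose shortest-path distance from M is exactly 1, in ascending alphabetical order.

A, E, K

Level 0: M
Level 1: A, E, K
Level 2: C, D, J
Level 3: I
Level 4: F, G, H
Level 5: L
Level 6: B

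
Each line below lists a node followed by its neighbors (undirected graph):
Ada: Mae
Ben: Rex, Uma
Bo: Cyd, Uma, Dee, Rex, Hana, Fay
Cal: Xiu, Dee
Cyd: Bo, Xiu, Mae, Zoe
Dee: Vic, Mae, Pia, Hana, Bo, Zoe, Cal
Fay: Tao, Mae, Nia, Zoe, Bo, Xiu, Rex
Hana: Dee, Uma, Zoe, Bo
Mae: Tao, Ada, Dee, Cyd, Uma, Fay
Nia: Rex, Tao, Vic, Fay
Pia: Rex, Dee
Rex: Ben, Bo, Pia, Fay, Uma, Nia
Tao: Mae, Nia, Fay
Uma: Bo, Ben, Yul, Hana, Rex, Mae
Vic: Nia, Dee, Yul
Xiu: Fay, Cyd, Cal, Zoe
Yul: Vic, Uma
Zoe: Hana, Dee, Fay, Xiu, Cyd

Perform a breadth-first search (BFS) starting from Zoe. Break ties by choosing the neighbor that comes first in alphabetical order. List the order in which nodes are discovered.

Zoe, Cyd, Dee, Fay, Hana, Xiu, Bo, Mae, Cal, Pia, Vic, Nia, Rex, Tao, Uma, Ada, Yul, Ben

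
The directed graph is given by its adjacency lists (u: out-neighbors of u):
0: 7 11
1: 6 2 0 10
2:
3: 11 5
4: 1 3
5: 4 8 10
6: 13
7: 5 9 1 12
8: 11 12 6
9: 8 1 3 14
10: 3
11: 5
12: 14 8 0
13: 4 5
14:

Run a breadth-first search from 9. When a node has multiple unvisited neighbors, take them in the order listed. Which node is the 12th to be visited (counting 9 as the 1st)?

5

Visit 9; enqueue 8, 1, 3, 14 → queue [8, 1, 3, 14]
Visit 8; enqueue 11, 12, 6 → queue [1, 3, 14, 11, 12, 6]
Visit 1; enqueue 2, 0, 10 → queue [3, 14, 11, 12, 6, 2, 0, 10]
Visit 3; enqueue 5 → queue [14, 11, 12, 6, 2, 0, 10, 5]
Visit 14 → queue [11, 12, 6, 2, 0, 10, 5]
Visit 11 → queue [12, 6, 2, 0, 10, 5]
Visit 12 → queue [6, 2, 0, 10, 5]
Visit 6; enqueue 13 → queue [2, 0, 10, 5, 13]
Visit 2 → queue [0, 10, 5, 13]
Visit 0; enqueue 7 → queue [10, 5, 13, 7]
Visit 10 → queue [5, 13, 7]
Visit 5; enqueue 4 → queue [13, 7, 4]
Visit 13 → queue [7, 4]
Visit 7 → queue [4]
Visit 4 → queue []

Visit order: 9, 8, 1, 3, 14, 11, 12, 6, 2, 0, 10, 5, 13, 7, 4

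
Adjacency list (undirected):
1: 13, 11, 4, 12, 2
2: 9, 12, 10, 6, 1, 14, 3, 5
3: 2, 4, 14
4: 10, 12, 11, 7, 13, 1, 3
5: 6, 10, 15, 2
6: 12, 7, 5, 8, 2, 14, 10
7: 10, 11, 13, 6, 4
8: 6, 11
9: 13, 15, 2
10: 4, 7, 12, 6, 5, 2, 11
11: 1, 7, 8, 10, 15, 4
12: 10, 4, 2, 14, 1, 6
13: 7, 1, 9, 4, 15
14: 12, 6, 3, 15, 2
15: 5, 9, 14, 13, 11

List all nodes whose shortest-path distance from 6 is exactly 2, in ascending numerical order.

Level 0: 6
Level 1: 2, 5, 7, 8, 10, 12, 14
Level 2: 1, 3, 4, 9, 11, 13, 15

1, 3, 4, 9, 11, 13, 15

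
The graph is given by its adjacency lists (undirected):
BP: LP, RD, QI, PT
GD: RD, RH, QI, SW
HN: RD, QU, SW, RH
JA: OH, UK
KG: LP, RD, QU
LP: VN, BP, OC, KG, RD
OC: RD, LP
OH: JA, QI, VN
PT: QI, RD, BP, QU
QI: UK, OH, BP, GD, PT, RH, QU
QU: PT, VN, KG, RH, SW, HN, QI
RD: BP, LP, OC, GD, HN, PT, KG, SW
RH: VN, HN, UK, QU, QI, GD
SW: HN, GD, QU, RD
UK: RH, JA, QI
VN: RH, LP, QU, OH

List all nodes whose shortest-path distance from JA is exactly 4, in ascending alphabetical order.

Level 0: JA
Level 1: OH, UK
Level 2: QI, RH, VN
Level 3: BP, GD, HN, LP, PT, QU
Level 4: KG, OC, RD, SW

KG, OC, RD, SW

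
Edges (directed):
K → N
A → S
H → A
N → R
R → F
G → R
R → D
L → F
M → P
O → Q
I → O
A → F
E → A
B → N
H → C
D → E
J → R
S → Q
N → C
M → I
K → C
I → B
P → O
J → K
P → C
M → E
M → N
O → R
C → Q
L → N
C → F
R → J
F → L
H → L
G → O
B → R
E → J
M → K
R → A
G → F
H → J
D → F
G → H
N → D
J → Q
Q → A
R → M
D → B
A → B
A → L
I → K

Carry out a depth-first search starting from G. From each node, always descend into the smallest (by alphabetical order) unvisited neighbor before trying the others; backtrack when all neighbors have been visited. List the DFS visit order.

Visit G
G → F
F → L
L → N
N → C
C → Q
Q → A
A → B
B → R
R → D
D → E
E → J
J → K
R → M
M → I
I → O
M → P
A → S
G → H

G → F → L → N → C → Q → A → B → R → D → E → J → K → M → I → O → P → S → H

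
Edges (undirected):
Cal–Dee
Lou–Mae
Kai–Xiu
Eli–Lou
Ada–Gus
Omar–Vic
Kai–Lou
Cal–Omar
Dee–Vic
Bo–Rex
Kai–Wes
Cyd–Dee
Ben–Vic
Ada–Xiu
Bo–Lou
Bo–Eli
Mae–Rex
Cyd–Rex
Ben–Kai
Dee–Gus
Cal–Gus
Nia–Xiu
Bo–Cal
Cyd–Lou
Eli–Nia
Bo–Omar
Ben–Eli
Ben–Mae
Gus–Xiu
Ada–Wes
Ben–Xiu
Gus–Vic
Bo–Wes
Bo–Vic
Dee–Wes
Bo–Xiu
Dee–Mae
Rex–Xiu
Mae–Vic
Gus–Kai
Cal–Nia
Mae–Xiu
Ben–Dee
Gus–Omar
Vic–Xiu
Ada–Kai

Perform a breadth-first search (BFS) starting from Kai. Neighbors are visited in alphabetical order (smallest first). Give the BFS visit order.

Kai -> Ada -> Ben -> Gus -> Lou -> Wes -> Xiu -> Dee -> Eli -> Mae -> Vic -> Cal -> Omar -> Bo -> Cyd -> Nia -> Rex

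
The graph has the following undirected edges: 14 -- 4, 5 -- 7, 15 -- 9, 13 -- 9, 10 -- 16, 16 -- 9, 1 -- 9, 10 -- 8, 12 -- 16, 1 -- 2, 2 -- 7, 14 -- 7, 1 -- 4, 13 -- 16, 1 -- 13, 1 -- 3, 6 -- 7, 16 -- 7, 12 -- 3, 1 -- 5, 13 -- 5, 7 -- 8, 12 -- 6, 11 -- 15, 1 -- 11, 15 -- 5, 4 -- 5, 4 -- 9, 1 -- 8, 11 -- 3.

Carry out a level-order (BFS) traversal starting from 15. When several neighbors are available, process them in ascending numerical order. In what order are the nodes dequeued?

15, 5, 9, 11, 1, 4, 7, 13, 16, 3, 2, 8, 14, 6, 10, 12

Visit 15; enqueue 5, 9, 11 → queue [5, 9, 11]
Visit 5; enqueue 1, 4, 7, 13 → queue [9, 11, 1, 4, 7, 13]
Visit 9; enqueue 16 → queue [11, 1, 4, 7, 13, 16]
Visit 11; enqueue 3 → queue [1, 4, 7, 13, 16, 3]
Visit 1; enqueue 2, 8 → queue [4, 7, 13, 16, 3, 2, 8]
Visit 4; enqueue 14 → queue [7, 13, 16, 3, 2, 8, 14]
Visit 7; enqueue 6 → queue [13, 16, 3, 2, 8, 14, 6]
Visit 13 → queue [16, 3, 2, 8, 14, 6]
Visit 16; enqueue 10, 12 → queue [3, 2, 8, 14, 6, 10, 12]
Visit 3 → queue [2, 8, 14, 6, 10, 12]
Visit 2 → queue [8, 14, 6, 10, 12]
Visit 8 → queue [14, 6, 10, 12]
Visit 14 → queue [6, 10, 12]
Visit 6 → queue [10, 12]
Visit 10 → queue [12]
Visit 12 → queue []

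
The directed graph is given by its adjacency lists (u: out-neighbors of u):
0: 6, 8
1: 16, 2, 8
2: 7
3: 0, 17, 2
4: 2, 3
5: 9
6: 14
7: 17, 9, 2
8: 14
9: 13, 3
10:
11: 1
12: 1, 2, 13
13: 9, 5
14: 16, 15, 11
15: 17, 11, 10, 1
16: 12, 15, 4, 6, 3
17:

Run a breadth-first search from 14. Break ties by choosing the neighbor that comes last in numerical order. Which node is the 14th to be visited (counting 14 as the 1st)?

0

Visit 14; enqueue 16, 15, 11 → queue [16, 15, 11]
Visit 16; enqueue 12, 6, 4, 3 → queue [15, 11, 12, 6, 4, 3]
Visit 15; enqueue 17, 10, 1 → queue [11, 12, 6, 4, 3, 17, 10, 1]
Visit 11 → queue [12, 6, 4, 3, 17, 10, 1]
Visit 12; enqueue 13, 2 → queue [6, 4, 3, 17, 10, 1, 13, 2]
Visit 6 → queue [4, 3, 17, 10, 1, 13, 2]
Visit 4 → queue [3, 17, 10, 1, 13, 2]
Visit 3; enqueue 0 → queue [17, 10, 1, 13, 2, 0]
Visit 17 → queue [10, 1, 13, 2, 0]
Visit 10 → queue [1, 13, 2, 0]
Visit 1; enqueue 8 → queue [13, 2, 0, 8]
Visit 13; enqueue 9, 5 → queue [2, 0, 8, 9, 5]
Visit 2; enqueue 7 → queue [0, 8, 9, 5, 7]
Visit 0 → queue [8, 9, 5, 7]
Visit 8 → queue [9, 5, 7]
Visit 9 → queue [5, 7]
Visit 5 → queue [7]
Visit 7 → queue []

Visit order: 14, 16, 15, 11, 12, 6, 4, 3, 17, 10, 1, 13, 2, 0, 8, 9, 5, 7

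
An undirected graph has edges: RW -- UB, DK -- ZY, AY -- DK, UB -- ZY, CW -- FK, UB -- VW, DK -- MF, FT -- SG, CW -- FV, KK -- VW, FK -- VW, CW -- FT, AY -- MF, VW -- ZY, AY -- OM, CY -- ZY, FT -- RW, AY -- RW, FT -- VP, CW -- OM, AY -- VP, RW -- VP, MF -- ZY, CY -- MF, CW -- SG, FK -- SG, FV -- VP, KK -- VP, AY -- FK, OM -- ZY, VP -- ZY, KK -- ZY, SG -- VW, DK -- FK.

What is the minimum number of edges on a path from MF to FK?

Level 0: MF
Level 1: AY, CY, DK, ZY
Level 2: FK, KK, OM, RW, UB, VP, VW
Level 3: CW, FT, FV, SG
FK first appears at level 2.

2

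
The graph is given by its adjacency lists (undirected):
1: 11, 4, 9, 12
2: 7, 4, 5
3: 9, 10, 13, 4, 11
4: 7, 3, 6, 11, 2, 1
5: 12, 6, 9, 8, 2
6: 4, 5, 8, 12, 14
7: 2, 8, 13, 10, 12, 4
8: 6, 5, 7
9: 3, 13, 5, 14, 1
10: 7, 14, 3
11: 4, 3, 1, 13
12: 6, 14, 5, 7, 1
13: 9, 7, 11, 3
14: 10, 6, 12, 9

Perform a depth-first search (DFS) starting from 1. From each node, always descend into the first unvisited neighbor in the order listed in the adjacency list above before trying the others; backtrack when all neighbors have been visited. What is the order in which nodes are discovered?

1, 11, 4, 7, 2, 5, 12, 6, 8, 14, 10, 3, 9, 13

Visit 1
1 → 11
11 → 4
4 → 7
7 → 2
2 → 5
5 → 12
12 → 6
6 → 8
6 → 14
14 → 10
10 → 3
3 → 9
9 → 13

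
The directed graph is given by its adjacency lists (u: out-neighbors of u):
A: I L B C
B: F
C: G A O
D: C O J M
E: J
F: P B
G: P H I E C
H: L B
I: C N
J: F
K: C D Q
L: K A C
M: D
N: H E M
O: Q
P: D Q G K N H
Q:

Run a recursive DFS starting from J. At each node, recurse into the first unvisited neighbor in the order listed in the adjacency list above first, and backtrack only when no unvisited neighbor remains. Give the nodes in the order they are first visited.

Visit J
J → F
F → P
P → D
D → C
C → G
G → H
H → L
L → K
K → Q
L → A
A → I
I → N
N → E
N → M
A → B
C → O

J -> F -> P -> D -> C -> G -> H -> L -> K -> Q -> A -> I -> N -> E -> M -> B -> O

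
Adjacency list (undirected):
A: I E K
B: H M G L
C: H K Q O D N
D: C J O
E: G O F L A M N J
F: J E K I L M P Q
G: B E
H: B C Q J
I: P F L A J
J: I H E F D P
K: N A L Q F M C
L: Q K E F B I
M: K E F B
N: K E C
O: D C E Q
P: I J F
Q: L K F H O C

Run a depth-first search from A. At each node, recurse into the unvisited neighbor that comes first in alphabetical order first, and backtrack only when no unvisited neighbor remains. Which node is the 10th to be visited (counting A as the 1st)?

G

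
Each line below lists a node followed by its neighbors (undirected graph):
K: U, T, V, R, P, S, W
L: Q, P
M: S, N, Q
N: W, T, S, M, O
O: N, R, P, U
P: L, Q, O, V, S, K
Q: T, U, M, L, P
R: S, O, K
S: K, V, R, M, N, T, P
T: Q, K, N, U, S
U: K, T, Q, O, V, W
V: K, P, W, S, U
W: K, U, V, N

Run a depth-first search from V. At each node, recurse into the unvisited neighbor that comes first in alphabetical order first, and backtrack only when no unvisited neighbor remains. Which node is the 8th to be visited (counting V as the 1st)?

O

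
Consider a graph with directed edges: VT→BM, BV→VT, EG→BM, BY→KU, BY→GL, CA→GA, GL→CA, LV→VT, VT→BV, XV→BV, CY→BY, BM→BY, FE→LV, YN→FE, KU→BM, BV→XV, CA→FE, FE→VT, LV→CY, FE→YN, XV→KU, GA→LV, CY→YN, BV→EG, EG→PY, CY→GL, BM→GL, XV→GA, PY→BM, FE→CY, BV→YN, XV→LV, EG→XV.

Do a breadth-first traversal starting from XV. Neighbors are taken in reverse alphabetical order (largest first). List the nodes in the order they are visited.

Visit XV; enqueue LV, KU, GA, BV → queue [LV, KU, GA, BV]
Visit LV; enqueue VT, CY → queue [KU, GA, BV, VT, CY]
Visit KU; enqueue BM → queue [GA, BV, VT, CY, BM]
Visit GA → queue [BV, VT, CY, BM]
Visit BV; enqueue YN, EG → queue [VT, CY, BM, YN, EG]
Visit VT → queue [CY, BM, YN, EG]
Visit CY; enqueue GL, BY → queue [BM, YN, EG, GL, BY]
Visit BM → queue [YN, EG, GL, BY]
Visit YN; enqueue FE → queue [EG, GL, BY, FE]
Visit EG; enqueue PY → queue [GL, BY, FE, PY]
Visit GL; enqueue CA → queue [BY, FE, PY, CA]
Visit BY → queue [FE, PY, CA]
Visit FE → queue [PY, CA]
Visit PY → queue [CA]
Visit CA → queue []

XV, LV, KU, GA, BV, VT, CY, BM, YN, EG, GL, BY, FE, PY, CA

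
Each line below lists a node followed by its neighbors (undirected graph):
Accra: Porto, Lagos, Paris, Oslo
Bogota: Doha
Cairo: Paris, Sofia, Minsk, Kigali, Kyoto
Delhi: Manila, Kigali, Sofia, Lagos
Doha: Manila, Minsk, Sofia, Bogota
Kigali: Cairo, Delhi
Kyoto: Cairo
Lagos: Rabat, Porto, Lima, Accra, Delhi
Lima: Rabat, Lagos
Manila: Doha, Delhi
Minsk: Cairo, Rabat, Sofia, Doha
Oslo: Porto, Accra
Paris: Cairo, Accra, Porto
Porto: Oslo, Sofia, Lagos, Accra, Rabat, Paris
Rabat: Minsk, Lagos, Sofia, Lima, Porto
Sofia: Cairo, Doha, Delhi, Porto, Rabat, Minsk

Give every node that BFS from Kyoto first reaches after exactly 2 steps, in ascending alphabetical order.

Kigali, Minsk, Paris, Sofia

Level 0: Kyoto
Level 1: Cairo
Level 2: Kigali, Minsk, Paris, Sofia
Level 3: Accra, Delhi, Doha, Porto, Rabat
Level 4: Bogota, Lagos, Lima, Manila, Oslo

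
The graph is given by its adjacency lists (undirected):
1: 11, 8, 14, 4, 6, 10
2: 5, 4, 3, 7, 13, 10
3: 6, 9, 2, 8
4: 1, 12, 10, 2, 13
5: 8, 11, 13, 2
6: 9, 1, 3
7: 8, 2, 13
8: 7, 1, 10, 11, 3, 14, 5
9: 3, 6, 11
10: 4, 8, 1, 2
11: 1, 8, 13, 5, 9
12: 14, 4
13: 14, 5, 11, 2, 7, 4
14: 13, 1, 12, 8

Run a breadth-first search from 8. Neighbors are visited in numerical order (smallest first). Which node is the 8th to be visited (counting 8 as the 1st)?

Visit 8; enqueue 1, 3, 5, 7, 10, 11, 14 → queue [1, 3, 5, 7, 10, 11, 14]
Visit 1; enqueue 4, 6 → queue [3, 5, 7, 10, 11, 14, 4, 6]
Visit 3; enqueue 2, 9 → queue [5, 7, 10, 11, 14, 4, 6, 2, 9]
Visit 5; enqueue 13 → queue [7, 10, 11, 14, 4, 6, 2, 9, 13]
Visit 7 → queue [10, 11, 14, 4, 6, 2, 9, 13]
Visit 10 → queue [11, 14, 4, 6, 2, 9, 13]
Visit 11 → queue [14, 4, 6, 2, 9, 13]
Visit 14; enqueue 12 → queue [4, 6, 2, 9, 13, 12]
Visit 4 → queue [6, 2, 9, 13, 12]
Visit 6 → queue [2, 9, 13, 12]
Visit 2 → queue [9, 13, 12]
Visit 9 → queue [13, 12]
Visit 13 → queue [12]
Visit 12 → queue []

Visit order: 8, 1, 3, 5, 7, 10, 11, 14, 4, 6, 2, 9, 13, 12

14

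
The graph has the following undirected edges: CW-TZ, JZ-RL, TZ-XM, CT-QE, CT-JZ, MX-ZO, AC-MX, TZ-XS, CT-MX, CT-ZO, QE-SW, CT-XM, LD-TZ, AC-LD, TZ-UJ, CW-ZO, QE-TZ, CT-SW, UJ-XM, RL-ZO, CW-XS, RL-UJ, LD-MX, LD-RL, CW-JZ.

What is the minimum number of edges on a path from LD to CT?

Level 0: LD
Level 1: AC, MX, RL, TZ
Level 2: CT, CW, JZ, QE, UJ, XM, XS, ZO
Level 3: SW
CT first appears at level 2.

2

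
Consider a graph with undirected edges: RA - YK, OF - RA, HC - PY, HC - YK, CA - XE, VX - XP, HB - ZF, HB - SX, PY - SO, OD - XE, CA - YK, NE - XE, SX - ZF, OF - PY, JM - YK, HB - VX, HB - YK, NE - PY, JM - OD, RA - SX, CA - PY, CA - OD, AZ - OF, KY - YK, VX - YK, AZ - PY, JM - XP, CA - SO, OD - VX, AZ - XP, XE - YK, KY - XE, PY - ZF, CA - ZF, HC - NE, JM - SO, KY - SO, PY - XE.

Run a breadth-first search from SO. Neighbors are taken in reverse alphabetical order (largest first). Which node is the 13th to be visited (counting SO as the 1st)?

Visit SO; enqueue PY, KY, JM, CA → queue [PY, KY, JM, CA]
Visit PY; enqueue ZF, XE, OF, NE, HC, AZ → queue [KY, JM, CA, ZF, XE, OF, NE, HC, AZ]
Visit KY; enqueue YK → queue [JM, CA, ZF, XE, OF, NE, HC, AZ, YK]
Visit JM; enqueue XP, OD → queue [CA, ZF, XE, OF, NE, HC, AZ, YK, XP, OD]
Visit CA → queue [ZF, XE, OF, NE, HC, AZ, YK, XP, OD]
Visit ZF; enqueue SX, HB → queue [XE, OF, NE, HC, AZ, YK, XP, OD, SX, HB]
Visit XE → queue [OF, NE, HC, AZ, YK, XP, OD, SX, HB]
Visit OF; enqueue RA → queue [NE, HC, AZ, YK, XP, OD, SX, HB, RA]
Visit NE → queue [HC, AZ, YK, XP, OD, SX, HB, RA]
Visit HC → queue [AZ, YK, XP, OD, SX, HB, RA]
Visit AZ → queue [YK, XP, OD, SX, HB, RA]
Visit YK; enqueue VX → queue [XP, OD, SX, HB, RA, VX]
Visit XP → queue [OD, SX, HB, RA, VX]
Visit OD → queue [SX, HB, RA, VX]
Visit SX → queue [HB, RA, VX]
Visit HB → queue [RA, VX]
Visit RA → queue [VX]
Visit VX → queue []

Visit order: SO, PY, KY, JM, CA, ZF, XE, OF, NE, HC, AZ, YK, XP, OD, SX, HB, RA, VX

XP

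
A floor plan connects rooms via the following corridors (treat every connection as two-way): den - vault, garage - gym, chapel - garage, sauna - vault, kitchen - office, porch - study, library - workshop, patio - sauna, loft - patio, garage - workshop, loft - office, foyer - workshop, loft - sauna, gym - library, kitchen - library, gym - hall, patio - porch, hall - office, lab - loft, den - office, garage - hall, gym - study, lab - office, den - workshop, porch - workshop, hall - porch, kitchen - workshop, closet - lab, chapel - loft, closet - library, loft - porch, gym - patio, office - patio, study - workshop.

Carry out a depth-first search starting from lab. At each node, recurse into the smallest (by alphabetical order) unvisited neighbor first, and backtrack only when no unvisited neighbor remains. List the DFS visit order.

lab, closet, library, gym, garage, chapel, loft, office, den, vault, sauna, patio, porch, hall, study, workshop, foyer, kitchen

Visit lab
lab → closet
closet → library
library → gym
gym → garage
garage → chapel
chapel → loft
loft → office
office → den
den → vault
vault → sauna
sauna → patio
patio → porch
porch → hall
porch → study
study → workshop
workshop → foyer
workshop → kitchen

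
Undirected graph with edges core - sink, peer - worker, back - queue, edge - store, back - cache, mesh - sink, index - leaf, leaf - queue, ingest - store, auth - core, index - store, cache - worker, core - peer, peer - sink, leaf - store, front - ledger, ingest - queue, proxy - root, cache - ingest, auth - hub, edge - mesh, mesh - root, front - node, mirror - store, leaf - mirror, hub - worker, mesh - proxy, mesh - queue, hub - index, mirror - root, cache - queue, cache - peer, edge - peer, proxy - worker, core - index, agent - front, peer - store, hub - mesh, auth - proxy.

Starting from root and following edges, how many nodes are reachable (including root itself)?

18

BFS from root visits: root, proxy, mirror, mesh, worker, auth, store, leaf, sink, queue, hub, edge, peer, cache, core, ingest, index, back
Reachable nodes: 18 of 22 total.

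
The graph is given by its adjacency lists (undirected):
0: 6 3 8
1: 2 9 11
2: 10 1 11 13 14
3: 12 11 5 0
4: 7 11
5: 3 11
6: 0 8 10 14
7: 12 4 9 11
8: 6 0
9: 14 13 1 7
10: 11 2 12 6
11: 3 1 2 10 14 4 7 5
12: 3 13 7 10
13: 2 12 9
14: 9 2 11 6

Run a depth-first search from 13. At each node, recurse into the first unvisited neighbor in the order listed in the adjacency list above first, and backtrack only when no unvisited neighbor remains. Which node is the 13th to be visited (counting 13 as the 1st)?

Visit 13
13 → 2
2 → 10
10 → 11
11 → 3
3 → 12
12 → 7
7 → 4
7 → 9
9 → 14
14 → 6
6 → 0
0 → 8
9 → 1
3 → 5

Visit order: 13, 2, 10, 11, 3, 12, 7, 4, 9, 14, 6, 0, 8, 1, 5

8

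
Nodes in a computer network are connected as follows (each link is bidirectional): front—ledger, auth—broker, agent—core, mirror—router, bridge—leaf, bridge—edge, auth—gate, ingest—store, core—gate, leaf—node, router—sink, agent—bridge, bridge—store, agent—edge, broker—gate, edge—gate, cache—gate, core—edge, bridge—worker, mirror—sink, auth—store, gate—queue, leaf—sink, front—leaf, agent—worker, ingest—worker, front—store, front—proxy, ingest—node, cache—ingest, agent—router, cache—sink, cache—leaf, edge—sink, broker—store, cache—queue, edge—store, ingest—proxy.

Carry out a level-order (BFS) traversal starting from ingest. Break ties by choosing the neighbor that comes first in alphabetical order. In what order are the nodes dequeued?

Visit ingest; enqueue cache, node, proxy, store, worker → queue [cache, node, proxy, store, worker]
Visit cache; enqueue gate, leaf, queue, sink → queue [node, proxy, store, worker, gate, leaf, queue, sink]
Visit node → queue [proxy, store, worker, gate, leaf, queue, sink]
Visit proxy; enqueue front → queue [store, worker, gate, leaf, queue, sink, front]
Visit store; enqueue auth, bridge, broker, edge → queue [worker, gate, leaf, queue, sink, front, auth, bridge, broker, edge]
Visit worker; enqueue agent → queue [gate, leaf, queue, sink, front, auth, bridge, broker, edge, agent]
Visit gate; enqueue core → queue [leaf, queue, sink, front, auth, bridge, broker, edge, agent, core]
Visit leaf → queue [queue, sink, front, auth, bridge, broker, edge, agent, core]
Visit queue → queue [sink, front, auth, bridge, broker, edge, agent, core]
Visit sink; enqueue mirror, router → queue [front, auth, bridge, broker, edge, agent, core, mirror, router]
Visit front; enqueue ledger → queue [auth, bridge, broker, edge, agent, core, mirror, router, ledger]
Visit auth → queue [bridge, broker, edge, agent, core, mirror, router, ledger]
Visit bridge → queue [broker, edge, agent, core, mirror, router, ledger]
Visit broker → queue [edge, agent, core, mirror, router, ledger]
Visit edge → queue [agent, core, mirror, router, ledger]
Visit agent → queue [core, mirror, router, ledger]
Visit core → queue [mirror, router, ledger]
Visit mirror → queue [router, ledger]
Visit router → queue [ledger]
Visit ledger → queue []

ingest, cache, node, proxy, store, worker, gate, leaf, queue, sink, front, auth, bridge, broker, edge, agent, core, mirror, router, ledger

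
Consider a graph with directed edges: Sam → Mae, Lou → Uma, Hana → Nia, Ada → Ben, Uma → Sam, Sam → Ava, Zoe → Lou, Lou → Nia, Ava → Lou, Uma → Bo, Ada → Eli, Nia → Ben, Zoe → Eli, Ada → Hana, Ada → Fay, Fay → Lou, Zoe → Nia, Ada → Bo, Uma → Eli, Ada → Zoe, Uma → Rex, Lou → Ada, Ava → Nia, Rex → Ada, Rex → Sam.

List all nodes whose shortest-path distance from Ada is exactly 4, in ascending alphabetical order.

Level 0: Ada
Level 1: Ben, Bo, Eli, Fay, Hana, Zoe
Level 2: Lou, Nia
Level 3: Uma
Level 4: Rex, Sam
Level 5: Ava, Mae

Rex, Sam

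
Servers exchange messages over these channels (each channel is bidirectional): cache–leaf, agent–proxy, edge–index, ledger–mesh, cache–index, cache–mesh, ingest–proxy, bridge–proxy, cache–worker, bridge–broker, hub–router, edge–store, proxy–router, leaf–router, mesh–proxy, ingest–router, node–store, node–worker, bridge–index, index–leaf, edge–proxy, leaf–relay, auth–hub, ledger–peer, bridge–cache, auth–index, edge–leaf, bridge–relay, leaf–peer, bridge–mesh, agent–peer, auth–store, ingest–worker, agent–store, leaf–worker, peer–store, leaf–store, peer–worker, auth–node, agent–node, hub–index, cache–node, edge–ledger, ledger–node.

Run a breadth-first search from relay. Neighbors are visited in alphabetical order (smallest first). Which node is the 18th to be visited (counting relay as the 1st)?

agent

Visit relay; enqueue bridge, leaf → queue [bridge, leaf]
Visit bridge; enqueue broker, cache, index, mesh, proxy → queue [leaf, broker, cache, index, mesh, proxy]
Visit leaf; enqueue edge, peer, router, store, worker → queue [broker, cache, index, mesh, proxy, edge, peer, router, store, worker]
Visit broker → queue [cache, index, mesh, proxy, edge, peer, router, store, worker]
Visit cache; enqueue node → queue [index, mesh, proxy, edge, peer, router, store, worker, node]
Visit index; enqueue auth, hub → queue [mesh, proxy, edge, peer, router, store, worker, node, auth, hub]
Visit mesh; enqueue ledger → queue [proxy, edge, peer, router, store, worker, node, auth, hub, ledger]
Visit proxy; enqueue agent, ingest → queue [edge, peer, router, store, worker, node, auth, hub, ledger, agent, ingest]
Visit edge → queue [peer, router, store, worker, node, auth, hub, ledger, agent, ingest]
Visit peer → queue [router, store, worker, node, auth, hub, ledger, agent, ingest]
Visit router → queue [store, worker, node, auth, hub, ledger, agent, ingest]
Visit store → queue [worker, node, auth, hub, ledger, agent, ingest]
Visit worker → queue [node, auth, hub, ledger, agent, ingest]
Visit node → queue [auth, hub, ledger, agent, ingest]
Visit auth → queue [hub, ledger, agent, ingest]
Visit hub → queue [ledger, agent, ingest]
Visit ledger → queue [agent, ingest]
Visit agent → queue [ingest]
Visit ingest → queue []

Visit order: relay, bridge, leaf, broker, cache, index, mesh, proxy, edge, peer, router, store, worker, node, auth, hub, ledger, agent, ingest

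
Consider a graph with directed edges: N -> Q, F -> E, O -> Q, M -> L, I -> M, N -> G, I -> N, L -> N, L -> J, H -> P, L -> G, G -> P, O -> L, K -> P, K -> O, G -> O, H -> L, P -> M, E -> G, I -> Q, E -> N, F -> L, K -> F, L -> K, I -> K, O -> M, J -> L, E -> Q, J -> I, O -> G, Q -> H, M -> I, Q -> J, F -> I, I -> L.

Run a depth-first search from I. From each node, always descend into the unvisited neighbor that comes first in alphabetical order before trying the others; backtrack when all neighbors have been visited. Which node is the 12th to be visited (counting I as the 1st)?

Visit I
I → K
K → F
F → E
E → G
G → O
O → L
L → J
L → N
N → Q
Q → H
H → P
P → M

Visit order: I, K, F, E, G, O, L, J, N, Q, H, P, M

P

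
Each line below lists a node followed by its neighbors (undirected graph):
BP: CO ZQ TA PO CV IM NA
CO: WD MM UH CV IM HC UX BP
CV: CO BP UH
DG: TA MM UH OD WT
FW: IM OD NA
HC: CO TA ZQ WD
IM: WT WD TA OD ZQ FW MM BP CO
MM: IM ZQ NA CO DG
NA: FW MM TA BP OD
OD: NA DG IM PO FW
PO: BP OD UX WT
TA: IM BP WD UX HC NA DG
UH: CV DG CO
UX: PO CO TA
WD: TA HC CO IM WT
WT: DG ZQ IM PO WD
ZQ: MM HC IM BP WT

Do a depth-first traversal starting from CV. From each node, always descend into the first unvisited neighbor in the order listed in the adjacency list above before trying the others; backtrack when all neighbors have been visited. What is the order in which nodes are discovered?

CV, CO, WD, TA, IM, WT, DG, MM, ZQ, HC, BP, PO, OD, NA, FW, UX, UH

Visit CV
CV → CO
CO → WD
WD → TA
TA → IM
IM → WT
WT → DG
DG → MM
MM → ZQ
ZQ → HC
ZQ → BP
BP → PO
PO → OD
OD → NA
NA → FW
PO → UX
DG → UH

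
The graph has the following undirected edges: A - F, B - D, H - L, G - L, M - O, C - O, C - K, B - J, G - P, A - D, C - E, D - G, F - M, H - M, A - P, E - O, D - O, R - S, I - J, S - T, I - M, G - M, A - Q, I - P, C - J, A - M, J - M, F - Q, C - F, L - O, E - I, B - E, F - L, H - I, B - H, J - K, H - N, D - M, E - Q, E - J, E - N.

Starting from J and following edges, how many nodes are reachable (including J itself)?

BFS from J visits: J, B, C, E, I, K, M, D, H, F, O, N, Q, P, A, G, L
Reachable nodes: 17 of 20 total.

17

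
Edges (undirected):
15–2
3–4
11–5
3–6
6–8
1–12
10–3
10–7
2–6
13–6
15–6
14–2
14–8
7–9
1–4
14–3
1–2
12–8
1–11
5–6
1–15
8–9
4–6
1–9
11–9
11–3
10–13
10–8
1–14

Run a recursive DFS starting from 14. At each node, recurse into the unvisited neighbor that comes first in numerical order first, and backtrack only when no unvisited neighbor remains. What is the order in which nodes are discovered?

Visit 14
14 → 1
1 → 2
2 → 6
6 → 3
3 → 4
3 → 10
10 → 7
7 → 9
9 → 8
8 → 12
9 → 11
11 → 5
10 → 13
6 → 15

14 → 1 → 2 → 6 → 3 → 4 → 10 → 7 → 9 → 8 → 12 → 11 → 5 → 13 → 15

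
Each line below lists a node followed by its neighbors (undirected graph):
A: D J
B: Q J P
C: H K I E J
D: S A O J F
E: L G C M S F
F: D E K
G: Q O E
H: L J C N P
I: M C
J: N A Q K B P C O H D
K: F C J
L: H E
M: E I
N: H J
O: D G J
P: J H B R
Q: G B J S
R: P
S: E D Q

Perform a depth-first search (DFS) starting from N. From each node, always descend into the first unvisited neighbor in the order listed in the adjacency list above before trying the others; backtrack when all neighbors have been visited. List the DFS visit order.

Visit N
N → H
H → L
L → E
E → G
G → Q
Q → B
B → J
J → A
A → D
D → S
D → O
D → F
F → K
K → C
C → I
I → M
J → P
P → R

N -> H -> L -> E -> G -> Q -> B -> J -> A -> D -> S -> O -> F -> K -> C -> I -> M -> P -> R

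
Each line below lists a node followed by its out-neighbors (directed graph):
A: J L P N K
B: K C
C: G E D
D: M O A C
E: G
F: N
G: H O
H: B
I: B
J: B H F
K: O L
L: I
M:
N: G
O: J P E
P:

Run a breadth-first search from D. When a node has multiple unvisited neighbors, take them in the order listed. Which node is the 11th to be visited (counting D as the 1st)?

Visit D; enqueue M, O, A, C → queue [M, O, A, C]
Visit M → queue [O, A, C]
Visit O; enqueue J, P, E → queue [A, C, J, P, E]
Visit A; enqueue L, N, K → queue [C, J, P, E, L, N, K]
Visit C; enqueue G → queue [J, P, E, L, N, K, G]
Visit J; enqueue B, H, F → queue [P, E, L, N, K, G, B, H, F]
Visit P → queue [E, L, N, K, G, B, H, F]
Visit E → queue [L, N, K, G, B, H, F]
Visit L; enqueue I → queue [N, K, G, B, H, F, I]
Visit N → queue [K, G, B, H, F, I]
Visit K → queue [G, B, H, F, I]
Visit G → queue [B, H, F, I]
Visit B → queue [H, F, I]
Visit H → queue [F, I]
Visit F → queue [I]
Visit I → queue []

Visit order: D, M, O, A, C, J, P, E, L, N, K, G, B, H, F, I

K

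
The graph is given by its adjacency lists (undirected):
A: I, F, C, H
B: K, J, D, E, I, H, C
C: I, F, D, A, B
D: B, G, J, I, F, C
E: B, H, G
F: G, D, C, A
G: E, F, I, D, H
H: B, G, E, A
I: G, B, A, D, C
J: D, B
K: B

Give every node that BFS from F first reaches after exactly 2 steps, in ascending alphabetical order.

B, E, H, I, J

Level 0: F
Level 1: A, C, D, G
Level 2: B, E, H, I, J
Level 3: K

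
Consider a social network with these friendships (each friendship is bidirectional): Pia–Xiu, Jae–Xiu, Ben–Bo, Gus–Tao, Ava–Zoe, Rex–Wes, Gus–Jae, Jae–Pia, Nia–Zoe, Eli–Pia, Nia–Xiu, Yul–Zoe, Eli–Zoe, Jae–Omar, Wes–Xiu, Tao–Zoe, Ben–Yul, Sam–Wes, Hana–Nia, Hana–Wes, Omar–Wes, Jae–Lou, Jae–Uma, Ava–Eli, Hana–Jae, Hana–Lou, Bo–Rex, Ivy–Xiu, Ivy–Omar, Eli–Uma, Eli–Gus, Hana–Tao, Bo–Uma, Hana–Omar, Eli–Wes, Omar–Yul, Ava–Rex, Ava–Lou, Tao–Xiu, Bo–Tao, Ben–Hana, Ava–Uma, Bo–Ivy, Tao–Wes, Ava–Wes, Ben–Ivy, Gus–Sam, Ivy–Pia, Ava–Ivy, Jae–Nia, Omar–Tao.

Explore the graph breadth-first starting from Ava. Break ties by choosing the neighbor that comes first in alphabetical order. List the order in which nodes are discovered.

Visit Ava; enqueue Eli, Ivy, Lou, Rex, Uma, Wes, Zoe → queue [Eli, Ivy, Lou, Rex, Uma, Wes, Zoe]
Visit Eli; enqueue Gus, Pia → queue [Ivy, Lou, Rex, Uma, Wes, Zoe, Gus, Pia]
Visit Ivy; enqueue Ben, Bo, Omar, Xiu → queue [Lou, Rex, Uma, Wes, Zoe, Gus, Pia, Ben, Bo, Omar, Xiu]
Visit Lou; enqueue Hana, Jae → queue [Rex, Uma, Wes, Zoe, Gus, Pia, Ben, Bo, Omar, Xiu, Hana, Jae]
Visit Rex → queue [Uma, Wes, Zoe, Gus, Pia, Ben, Bo, Omar, Xiu, Hana, Jae]
Visit Uma → queue [Wes, Zoe, Gus, Pia, Ben, Bo, Omar, Xiu, Hana, Jae]
Visit Wes; enqueue Sam, Tao → queue [Zoe, Gus, Pia, Ben, Bo, Omar, Xiu, Hana, Jae, Sam, Tao]
Visit Zoe; enqueue Nia, Yul → queue [Gus, Pia, Ben, Bo, Omar, Xiu, Hana, Jae, Sam, Tao, Nia, Yul]
Visit Gus → queue [Pia, Ben, Bo, Omar, Xiu, Hana, Jae, Sam, Tao, Nia, Yul]
Visit Pia → queue [Ben, Bo, Omar, Xiu, Hana, Jae, Sam, Tao, Nia, Yul]
Visit Ben → queue [Bo, Omar, Xiu, Hana, Jae, Sam, Tao, Nia, Yul]
Visit Bo → queue [Omar, Xiu, Hana, Jae, Sam, Tao, Nia, Yul]
Visit Omar → queue [Xiu, Hana, Jae, Sam, Tao, Nia, Yul]
Visit Xiu → queue [Hana, Jae, Sam, Tao, Nia, Yul]
Visit Hana → queue [Jae, Sam, Tao, Nia, Yul]
Visit Jae → queue [Sam, Tao, Nia, Yul]
Visit Sam → queue [Tao, Nia, Yul]
Visit Tao → queue [Nia, Yul]
Visit Nia → queue [Yul]
Visit Yul → queue []

Ava → Eli → Ivy → Lou → Rex → Uma → Wes → Zoe → Gus → Pia → Ben → Bo → Omar → Xiu → Hana → Jae → Sam → Tao → Nia → Yul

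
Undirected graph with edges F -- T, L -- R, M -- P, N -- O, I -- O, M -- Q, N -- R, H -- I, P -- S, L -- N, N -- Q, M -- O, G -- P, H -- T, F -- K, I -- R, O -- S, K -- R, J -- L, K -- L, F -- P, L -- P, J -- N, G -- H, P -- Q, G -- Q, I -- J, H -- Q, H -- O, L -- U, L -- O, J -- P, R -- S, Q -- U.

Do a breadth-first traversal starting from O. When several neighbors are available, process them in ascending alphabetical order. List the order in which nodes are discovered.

O -> H -> I -> L -> M -> N -> S -> G -> Q -> T -> J -> R -> K -> P -> U -> F

Visit O; enqueue H, I, L, M, N, S → queue [H, I, L, M, N, S]
Visit H; enqueue G, Q, T → queue [I, L, M, N, S, G, Q, T]
Visit I; enqueue J, R → queue [L, M, N, S, G, Q, T, J, R]
Visit L; enqueue K, P, U → queue [M, N, S, G, Q, T, J, R, K, P, U]
Visit M → queue [N, S, G, Q, T, J, R, K, P, U]
Visit N → queue [S, G, Q, T, J, R, K, P, U]
Visit S → queue [G, Q, T, J, R, K, P, U]
Visit G → queue [Q, T, J, R, K, P, U]
Visit Q → queue [T, J, R, K, P, U]
Visit T; enqueue F → queue [J, R, K, P, U, F]
Visit J → queue [R, K, P, U, F]
Visit R → queue [K, P, U, F]
Visit K → queue [P, U, F]
Visit P → queue [U, F]
Visit U → queue [F]
Visit F → queue []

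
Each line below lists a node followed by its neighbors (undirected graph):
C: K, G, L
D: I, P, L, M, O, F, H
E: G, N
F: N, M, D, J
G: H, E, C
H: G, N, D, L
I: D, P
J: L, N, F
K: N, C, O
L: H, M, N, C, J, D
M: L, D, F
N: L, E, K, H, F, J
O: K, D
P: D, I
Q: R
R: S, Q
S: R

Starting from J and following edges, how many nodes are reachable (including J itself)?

14

BFS from J visits: J, L, N, F, H, M, C, D, E, K, G, I, P, O
Reachable nodes: 14 of 17 total.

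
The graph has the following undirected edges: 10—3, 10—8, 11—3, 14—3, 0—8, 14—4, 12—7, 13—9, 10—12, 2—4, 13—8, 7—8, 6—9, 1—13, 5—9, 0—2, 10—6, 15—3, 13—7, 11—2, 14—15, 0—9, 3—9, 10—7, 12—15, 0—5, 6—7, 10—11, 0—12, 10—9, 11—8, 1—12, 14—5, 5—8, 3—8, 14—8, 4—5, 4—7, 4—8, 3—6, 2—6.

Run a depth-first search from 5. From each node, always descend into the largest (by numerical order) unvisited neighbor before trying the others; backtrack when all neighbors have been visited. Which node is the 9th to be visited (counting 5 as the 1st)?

9

Visit 5
5 → 14
14 → 15
15 → 12
12 → 10
10 → 11
11 → 8
8 → 13
13 → 9
9 → 6
6 → 7
7 → 4
4 → 2
2 → 0
6 → 3
13 → 1

Visit order: 5, 14, 15, 12, 10, 11, 8, 13, 9, 6, 7, 4, 2, 0, 3, 1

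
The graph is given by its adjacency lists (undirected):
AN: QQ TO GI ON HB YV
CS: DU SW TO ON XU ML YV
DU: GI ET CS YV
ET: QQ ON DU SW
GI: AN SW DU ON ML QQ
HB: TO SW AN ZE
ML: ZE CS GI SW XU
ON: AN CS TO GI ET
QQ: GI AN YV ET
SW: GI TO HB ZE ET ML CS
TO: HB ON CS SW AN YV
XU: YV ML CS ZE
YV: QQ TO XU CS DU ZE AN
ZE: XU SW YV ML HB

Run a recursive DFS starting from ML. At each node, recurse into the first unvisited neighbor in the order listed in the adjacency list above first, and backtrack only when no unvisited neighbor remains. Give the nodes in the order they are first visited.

Visit ML
ML → ZE
ZE → XU
XU → YV
YV → QQ
QQ → GI
GI → AN
AN → TO
TO → HB
HB → SW
SW → ET
ET → ON
ON → CS
CS → DU

ML → ZE → XU → YV → QQ → GI → AN → TO → HB → SW → ET → ON → CS → DU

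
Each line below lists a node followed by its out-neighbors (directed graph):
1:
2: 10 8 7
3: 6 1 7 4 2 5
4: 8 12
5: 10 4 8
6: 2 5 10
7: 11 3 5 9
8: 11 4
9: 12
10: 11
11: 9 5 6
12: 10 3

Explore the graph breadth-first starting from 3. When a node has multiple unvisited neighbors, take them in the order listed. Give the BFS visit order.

3, 6, 1, 7, 4, 2, 5, 10, 11, 9, 8, 12

Visit 3; enqueue 6, 1, 7, 4, 2, 5 → queue [6, 1, 7, 4, 2, 5]
Visit 6; enqueue 10 → queue [1, 7, 4, 2, 5, 10]
Visit 1 → queue [7, 4, 2, 5, 10]
Visit 7; enqueue 11, 9 → queue [4, 2, 5, 10, 11, 9]
Visit 4; enqueue 8, 12 → queue [2, 5, 10, 11, 9, 8, 12]
Visit 2 → queue [5, 10, 11, 9, 8, 12]
Visit 5 → queue [10, 11, 9, 8, 12]
Visit 10 → queue [11, 9, 8, 12]
Visit 11 → queue [9, 8, 12]
Visit 9 → queue [8, 12]
Visit 8 → queue [12]
Visit 12 → queue []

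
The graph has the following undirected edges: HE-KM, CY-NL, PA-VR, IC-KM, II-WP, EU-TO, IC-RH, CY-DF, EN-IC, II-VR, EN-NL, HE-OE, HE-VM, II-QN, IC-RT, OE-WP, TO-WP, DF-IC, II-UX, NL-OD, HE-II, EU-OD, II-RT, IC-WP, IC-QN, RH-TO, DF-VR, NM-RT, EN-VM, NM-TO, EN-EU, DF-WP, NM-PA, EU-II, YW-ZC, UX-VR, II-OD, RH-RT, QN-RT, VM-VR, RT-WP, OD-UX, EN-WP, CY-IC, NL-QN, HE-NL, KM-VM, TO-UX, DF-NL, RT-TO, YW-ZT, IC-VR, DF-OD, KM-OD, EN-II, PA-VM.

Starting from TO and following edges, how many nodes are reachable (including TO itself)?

BFS from TO visits: TO, EU, NM, RH, RT, UX, WP, EN, II, OD, PA, IC, QN, VR, DF, OE, NL, VM, HE, KM, CY
Reachable nodes: 21 of 24 total.

21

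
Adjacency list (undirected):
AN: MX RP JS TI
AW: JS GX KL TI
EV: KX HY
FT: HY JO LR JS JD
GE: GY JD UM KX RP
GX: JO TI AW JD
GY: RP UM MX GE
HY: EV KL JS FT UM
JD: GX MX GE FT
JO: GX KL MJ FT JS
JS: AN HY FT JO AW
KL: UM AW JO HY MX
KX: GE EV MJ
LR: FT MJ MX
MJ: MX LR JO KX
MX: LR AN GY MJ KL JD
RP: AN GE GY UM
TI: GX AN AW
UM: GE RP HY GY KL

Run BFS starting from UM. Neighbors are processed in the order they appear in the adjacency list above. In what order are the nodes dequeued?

UM, GE, RP, HY, GY, KL, JD, KX, AN, EV, JS, FT, MX, AW, JO, GX, MJ, TI, LR

Visit UM; enqueue GE, RP, HY, GY, KL → queue [GE, RP, HY, GY, KL]
Visit GE; enqueue JD, KX → queue [RP, HY, GY, KL, JD, KX]
Visit RP; enqueue AN → queue [HY, GY, KL, JD, KX, AN]
Visit HY; enqueue EV, JS, FT → queue [GY, KL, JD, KX, AN, EV, JS, FT]
Visit GY; enqueue MX → queue [KL, JD, KX, AN, EV, JS, FT, MX]
Visit KL; enqueue AW, JO → queue [JD, KX, AN, EV, JS, FT, MX, AW, JO]
Visit JD; enqueue GX → queue [KX, AN, EV, JS, FT, MX, AW, JO, GX]
Visit KX; enqueue MJ → queue [AN, EV, JS, FT, MX, AW, JO, GX, MJ]
Visit AN; enqueue TI → queue [EV, JS, FT, MX, AW, JO, GX, MJ, TI]
Visit EV → queue [JS, FT, MX, AW, JO, GX, MJ, TI]
Visit JS → queue [FT, MX, AW, JO, GX, MJ, TI]
Visit FT; enqueue LR → queue [MX, AW, JO, GX, MJ, TI, LR]
Visit MX → queue [AW, JO, GX, MJ, TI, LR]
Visit AW → queue [JO, GX, MJ, TI, LR]
Visit JO → queue [GX, MJ, TI, LR]
Visit GX → queue [MJ, TI, LR]
Visit MJ → queue [TI, LR]
Visit TI → queue [LR]
Visit LR → queue []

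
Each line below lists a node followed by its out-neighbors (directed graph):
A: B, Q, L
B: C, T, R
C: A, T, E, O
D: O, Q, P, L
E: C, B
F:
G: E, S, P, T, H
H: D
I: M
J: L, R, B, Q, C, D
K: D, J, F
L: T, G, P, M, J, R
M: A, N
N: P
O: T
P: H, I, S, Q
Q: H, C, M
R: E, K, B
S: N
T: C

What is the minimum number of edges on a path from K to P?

2

Level 0: K
Level 1: D, F, J
Level 2: B, C, L, O, P, Q, R
Level 3: A, E, G, H, I, M, S, T
Level 4: N
P first appears at level 2.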